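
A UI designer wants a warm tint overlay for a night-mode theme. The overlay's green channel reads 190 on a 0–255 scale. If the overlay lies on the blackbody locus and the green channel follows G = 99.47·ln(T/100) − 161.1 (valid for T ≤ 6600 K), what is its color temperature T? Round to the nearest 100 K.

3400 K

ln t = (190 + 161.1) / 99.47 = 3.5297.
t = e^3.5297 = 34.114.
T = 100·t = 3411 K → 3400 K to the nearest 100 K.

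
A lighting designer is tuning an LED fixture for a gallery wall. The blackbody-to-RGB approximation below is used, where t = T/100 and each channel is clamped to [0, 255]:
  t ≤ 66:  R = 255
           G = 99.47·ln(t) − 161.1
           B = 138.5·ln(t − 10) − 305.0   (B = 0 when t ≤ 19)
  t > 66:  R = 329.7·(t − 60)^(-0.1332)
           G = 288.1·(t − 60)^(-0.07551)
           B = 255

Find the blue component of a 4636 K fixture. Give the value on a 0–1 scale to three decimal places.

0.756

t = 4636/100 = 46.36; the t ≤ 66 branch applies.
B = 138.5·ln(46.36 − 10) − 305.0 = 138.5·ln 36.36 − 305.0 = 138.5·3.5935 − 305.0 = 192.695.
On a 0–1 scale: 192.695/255 = 0.7557 → 0.756.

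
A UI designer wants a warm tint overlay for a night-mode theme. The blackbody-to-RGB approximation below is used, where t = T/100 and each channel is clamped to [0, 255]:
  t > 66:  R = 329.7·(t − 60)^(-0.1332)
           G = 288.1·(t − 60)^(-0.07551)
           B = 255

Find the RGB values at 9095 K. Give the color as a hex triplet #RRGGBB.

t = 9095/100 = 90.95; the t > 66 branch applies.
R = 329.7·(90.95 − 60)^(-0.1332) = 329.7·30.95^(-0.1332) = 329.7·0.63306 = 208.719.
G = 288.1·(90.95 − 60)^(-0.07551) = 288.1·30.95^(-0.07551) = 288.1·0.77169 = 222.323.
B = 255 by definition for t > 66.
Rounded: (209, 222, 255).
In hex: #D1DEFF.

#D1DEFF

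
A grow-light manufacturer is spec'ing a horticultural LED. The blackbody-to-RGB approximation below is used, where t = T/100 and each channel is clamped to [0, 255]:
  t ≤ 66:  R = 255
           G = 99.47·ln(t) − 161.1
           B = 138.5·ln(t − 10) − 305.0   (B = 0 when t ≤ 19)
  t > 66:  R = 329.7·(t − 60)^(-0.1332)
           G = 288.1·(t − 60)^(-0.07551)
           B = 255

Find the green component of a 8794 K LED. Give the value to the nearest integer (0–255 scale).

224

t = 8794/100 = 87.94; the t > 66 branch applies.
G = 288.1·(87.94 − 60)^(-0.07551) = 288.1·27.94^(-0.07551) = 288.1·0.77767 = 224.047.
Rounded: 224.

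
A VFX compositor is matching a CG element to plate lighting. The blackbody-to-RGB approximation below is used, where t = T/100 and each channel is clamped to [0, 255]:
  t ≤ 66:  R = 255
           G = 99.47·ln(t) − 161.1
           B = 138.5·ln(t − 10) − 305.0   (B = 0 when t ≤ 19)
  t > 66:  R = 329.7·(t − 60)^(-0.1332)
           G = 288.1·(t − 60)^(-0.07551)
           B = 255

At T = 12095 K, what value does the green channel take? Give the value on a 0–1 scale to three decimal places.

0.828

t = 12095/100 = 120.95; the t > 66 branch applies.
G = 288.1·(120.95 − 60)^(-0.07551) = 288.1·60.95^(-0.07551) = 288.1·0.73319 = 211.232.
On a 0–1 scale: 211.232/255 = 0.8284 → 0.828.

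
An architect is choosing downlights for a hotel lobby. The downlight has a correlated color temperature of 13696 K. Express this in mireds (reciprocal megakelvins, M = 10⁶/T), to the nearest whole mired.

M = 10⁶ / 13696 = 73.014 → 73 mireds.

73 mireds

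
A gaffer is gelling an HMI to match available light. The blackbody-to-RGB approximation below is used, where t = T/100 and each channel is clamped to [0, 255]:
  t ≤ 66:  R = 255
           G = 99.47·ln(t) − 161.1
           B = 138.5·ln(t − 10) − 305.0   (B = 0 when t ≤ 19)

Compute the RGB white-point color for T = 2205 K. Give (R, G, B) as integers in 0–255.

(255, 147, 40)

t = 2205/100 = 22.05; the t ≤ 66 branch applies.
R = 255 by definition for t ≤ 66.
G = 99.47·ln 22.05 − 161.1 = 99.47·3.0933 − 161.1 = 146.592.
B = 138.5·ln(22.05 − 10) − 305.0 = 138.5·ln 12.05 − 305.0 = 138.5·2.4891 − 305.0 = 39.735.
Rounded: (255, 147, 40).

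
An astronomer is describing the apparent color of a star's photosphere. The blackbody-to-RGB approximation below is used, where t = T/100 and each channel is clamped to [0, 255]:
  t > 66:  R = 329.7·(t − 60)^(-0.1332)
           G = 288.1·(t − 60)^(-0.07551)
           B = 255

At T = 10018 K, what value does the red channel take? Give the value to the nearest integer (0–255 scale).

t = 10018/100 = 100.18; the t > 66 branch applies.
R = 329.7·(100.18 − 60)^(-0.1332) = 329.7·40.18^(-0.1332) = 329.7·0.61143 = 201.588.
Rounded: 202.

202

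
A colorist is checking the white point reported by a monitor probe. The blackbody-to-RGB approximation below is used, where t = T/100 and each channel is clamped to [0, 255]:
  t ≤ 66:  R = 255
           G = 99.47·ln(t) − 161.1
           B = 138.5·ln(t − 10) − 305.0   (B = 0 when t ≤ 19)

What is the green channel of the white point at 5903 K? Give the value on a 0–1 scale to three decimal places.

t = 5903/100 = 59.03; the t ≤ 66 branch applies.
G = 99.47·ln 59.03 − 161.1 = 99.47·4.0780 − 161.1 = 244.543.
On a 0–1 scale: 244.543/255 = 0.9590 → 0.959.

0.959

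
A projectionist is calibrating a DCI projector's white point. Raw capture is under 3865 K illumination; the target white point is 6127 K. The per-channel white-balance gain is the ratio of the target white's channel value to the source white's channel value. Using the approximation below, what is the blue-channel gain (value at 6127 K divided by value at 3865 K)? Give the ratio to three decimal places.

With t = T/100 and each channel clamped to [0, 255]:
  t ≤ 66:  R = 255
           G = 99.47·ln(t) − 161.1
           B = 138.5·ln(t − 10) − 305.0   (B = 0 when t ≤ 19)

1.505

At 3865 K (t = 38.65):
  B = 138.5·ln(38.65 − 10) − 305.0 = 138.5·ln 28.65 − 305.0 = 138.5·3.3552 − 305.0 = 159.689.
At 6127 K (t = 61.27):
  B = 138.5·ln(61.27 − 10) − 305.0 = 138.5·ln 51.27 − 305.0 = 138.5·3.9371 − 305.0 = 240.289.
Gain = 240.289 / 159.689 = 1.5047 → 1.505.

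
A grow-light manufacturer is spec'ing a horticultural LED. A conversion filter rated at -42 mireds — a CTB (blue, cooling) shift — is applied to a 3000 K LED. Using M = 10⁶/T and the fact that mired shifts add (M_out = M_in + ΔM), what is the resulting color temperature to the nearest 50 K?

3450 K

M_in = 10⁶/3000 = 333.33 mireds.
M_out = 333.33 + (-42) = 291.33 mireds.
T_out = 10⁶/291.33 = 3432.5 K → 3450 K.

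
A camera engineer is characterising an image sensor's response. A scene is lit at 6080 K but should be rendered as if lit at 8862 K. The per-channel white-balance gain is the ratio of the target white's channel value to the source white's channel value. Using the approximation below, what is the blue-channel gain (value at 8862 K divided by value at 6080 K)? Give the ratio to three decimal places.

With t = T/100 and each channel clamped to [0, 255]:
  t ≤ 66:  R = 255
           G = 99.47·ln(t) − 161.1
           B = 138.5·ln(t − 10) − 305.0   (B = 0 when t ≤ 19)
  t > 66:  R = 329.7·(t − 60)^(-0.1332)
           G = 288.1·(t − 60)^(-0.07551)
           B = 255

At 6080 K (t = 60.8):
  B = 138.5·ln(60.8 − 10) − 305.0 = 138.5·ln 50.8 − 305.0 = 138.5·3.9279 − 305.0 = 239.014.
At 8862 K (t = 88.62):
  B = 255 by definition for t > 66.
Gain = 255.000 / 239.014 = 1.0669 → 1.067.

1.067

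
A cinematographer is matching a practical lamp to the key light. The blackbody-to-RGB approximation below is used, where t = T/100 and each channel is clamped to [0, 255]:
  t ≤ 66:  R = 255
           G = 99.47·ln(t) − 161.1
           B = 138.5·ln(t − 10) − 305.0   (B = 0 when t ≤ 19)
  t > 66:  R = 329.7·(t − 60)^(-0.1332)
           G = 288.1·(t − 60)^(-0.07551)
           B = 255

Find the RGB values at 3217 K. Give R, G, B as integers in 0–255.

R=255, G=184, B=124

t = 3217/100 = 32.17; the t ≤ 66 branch applies.
R = 255 by definition for t ≤ 66.
G = 99.47·ln 32.17 − 161.1 = 99.47·3.4710 − 161.1 = 184.164.
B = 138.5·ln(32.17 − 10) − 305.0 = 138.5·ln 22.17 − 305.0 = 138.5·3.0987 − 305.0 = 124.175.
Rounded: (255, 184, 124).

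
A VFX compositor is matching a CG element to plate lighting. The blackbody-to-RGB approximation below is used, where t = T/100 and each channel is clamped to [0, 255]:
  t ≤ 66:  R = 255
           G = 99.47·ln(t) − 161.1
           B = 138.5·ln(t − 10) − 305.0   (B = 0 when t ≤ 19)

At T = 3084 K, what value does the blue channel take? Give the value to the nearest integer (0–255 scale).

116

t = 3084/100 = 30.84; the t ≤ 66 branch applies.
B = 138.5·ln(30.84 − 10) − 305.0 = 138.5·ln 20.84 − 305.0 = 138.5·3.0369 − 305.0 = 115.607.
Rounded: 116.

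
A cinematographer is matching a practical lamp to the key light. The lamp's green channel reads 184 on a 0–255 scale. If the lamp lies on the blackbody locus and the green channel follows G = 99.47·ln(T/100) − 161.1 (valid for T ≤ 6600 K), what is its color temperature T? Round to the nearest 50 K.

3200 K

ln t = (184 + 161.1) / 99.47 = 3.4694.
t = e^3.4694 = 32.117.
T = 100·t = 3212 K → 3200 K to the nearest 50 K.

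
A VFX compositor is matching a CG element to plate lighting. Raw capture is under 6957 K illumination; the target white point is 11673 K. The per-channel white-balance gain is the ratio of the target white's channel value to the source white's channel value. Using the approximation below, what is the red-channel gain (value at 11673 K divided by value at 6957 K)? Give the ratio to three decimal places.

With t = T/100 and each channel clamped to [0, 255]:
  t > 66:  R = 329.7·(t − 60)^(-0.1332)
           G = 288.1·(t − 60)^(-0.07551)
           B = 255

At 6957 K (t = 69.57):
  R = 329.7·(69.57 − 60)^(-0.1332) = 329.7·9.57^(-0.1332) = 329.7·0.74019 = 244.040.
At 11673 K (t = 116.73):
  R = 329.7·(116.73 − 60)^(-0.1332) = 329.7·56.73^(-0.1332) = 329.7·0.58397 = 192.536.
Gain = 192.536 / 244.040 = 0.7890 → 0.789.

0.789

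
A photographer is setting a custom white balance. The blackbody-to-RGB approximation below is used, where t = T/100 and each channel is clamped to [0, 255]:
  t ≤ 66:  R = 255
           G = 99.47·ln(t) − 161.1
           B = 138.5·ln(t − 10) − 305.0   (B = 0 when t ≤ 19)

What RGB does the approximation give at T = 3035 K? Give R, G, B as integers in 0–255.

t = 3035/100 = 30.35; the t ≤ 66 branch applies.
R = 255 by definition for t ≤ 66.
G = 99.47·ln 30.35 − 161.1 = 99.47·3.4128 − 161.1 = 178.371.
B = 138.5·ln(30.35 − 10) − 305.0 = 138.5·ln 20.35 − 305.0 = 138.5·3.0131 − 305.0 = 112.312.
Rounded: (255, 178, 112).

R=255, G=178, B=112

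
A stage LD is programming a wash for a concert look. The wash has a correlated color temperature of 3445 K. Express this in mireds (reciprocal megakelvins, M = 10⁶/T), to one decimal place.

M = 10⁶ / 3445 = 290.276 → 290.3 mireds.

290.3 mireds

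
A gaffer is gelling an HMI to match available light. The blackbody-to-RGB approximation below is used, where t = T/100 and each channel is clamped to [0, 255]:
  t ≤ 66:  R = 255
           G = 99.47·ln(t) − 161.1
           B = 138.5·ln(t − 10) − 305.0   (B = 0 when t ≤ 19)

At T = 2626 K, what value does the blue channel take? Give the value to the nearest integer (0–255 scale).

81

t = 2626/100 = 26.26; the t ≤ 66 branch applies.
B = 138.5·ln(26.26 − 10) − 305.0 = 138.5·ln 16.26 − 305.0 = 138.5·2.7887 − 305.0 = 81.236.
Rounded: 81.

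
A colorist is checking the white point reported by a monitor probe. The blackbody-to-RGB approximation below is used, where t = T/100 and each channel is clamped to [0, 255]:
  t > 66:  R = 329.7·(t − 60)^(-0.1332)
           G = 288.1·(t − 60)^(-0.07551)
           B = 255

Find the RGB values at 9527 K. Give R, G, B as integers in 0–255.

t = 9527/100 = 95.27; the t > 66 branch applies.
R = 329.7·(95.27 − 60)^(-0.1332) = 329.7·35.27^(-0.1332) = 329.7·0.62214 = 205.118.
G = 288.1·(95.27 − 60)^(-0.07551) = 288.1·35.27^(-0.07551) = 288.1·0.76411 = 220.140.
B = 255 by definition for t > 66.
Rounded: (205, 220, 255).

R=205, G=220, B=255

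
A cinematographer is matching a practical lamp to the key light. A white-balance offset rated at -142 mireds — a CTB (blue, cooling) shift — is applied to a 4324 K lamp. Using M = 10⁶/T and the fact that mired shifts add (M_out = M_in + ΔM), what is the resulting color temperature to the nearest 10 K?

M_in = 10⁶/4324 = 231.27 mireds.
M_out = 231.27 + (-142) = 89.27 mireds.
T_out = 10⁶/89.27 = 11202.3 K → 11200 K.

11200 K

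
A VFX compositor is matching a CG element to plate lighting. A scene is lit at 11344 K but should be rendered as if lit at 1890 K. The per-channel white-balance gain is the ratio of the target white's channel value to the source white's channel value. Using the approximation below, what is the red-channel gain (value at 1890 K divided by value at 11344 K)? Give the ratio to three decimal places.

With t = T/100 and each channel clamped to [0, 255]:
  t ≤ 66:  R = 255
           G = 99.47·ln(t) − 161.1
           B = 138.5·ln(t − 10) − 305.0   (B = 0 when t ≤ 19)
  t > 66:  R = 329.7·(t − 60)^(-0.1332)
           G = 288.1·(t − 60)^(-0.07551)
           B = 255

1.314

At 11344 K (t = 113.44):
  R = 329.7·(113.44 − 60)^(-0.1332) = 329.7·53.44^(-0.1332) = 329.7·0.58864 = 194.074.
At 1890 K (t = 18.9):
  R = 255 by definition for t ≤ 66.
Gain = 255.000 / 194.074 = 1.3139 → 1.314.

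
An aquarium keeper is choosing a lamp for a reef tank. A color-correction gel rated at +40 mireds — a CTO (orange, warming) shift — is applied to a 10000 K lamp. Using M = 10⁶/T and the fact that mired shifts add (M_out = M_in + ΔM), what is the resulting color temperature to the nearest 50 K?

7150 K

M_in = 10⁶/10000 = 100.00 mireds.
M_out = 100.00 + (+40) = 140.00 mireds.
T_out = 10⁶/140.00 = 7142.9 K → 7150 K.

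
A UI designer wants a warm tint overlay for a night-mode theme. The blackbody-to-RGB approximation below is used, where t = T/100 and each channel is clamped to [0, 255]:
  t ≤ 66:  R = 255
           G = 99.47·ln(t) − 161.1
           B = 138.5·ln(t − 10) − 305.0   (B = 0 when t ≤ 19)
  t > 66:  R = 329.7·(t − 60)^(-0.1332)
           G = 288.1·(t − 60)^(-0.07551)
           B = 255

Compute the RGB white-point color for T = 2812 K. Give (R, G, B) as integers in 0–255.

(255, 171, 96)

t = 2812/100 = 28.12; the t ≤ 66 branch applies.
R = 255 by definition for t ≤ 66.
G = 99.47·ln 28.12 − 161.1 = 99.47·3.3365 − 161.1 = 170.780.
B = 138.5·ln(28.12 − 10) − 305.0 = 138.5·ln 18.12 − 305.0 = 138.5·2.8970 − 305.0 = 96.237.
Rounded: (255, 171, 96).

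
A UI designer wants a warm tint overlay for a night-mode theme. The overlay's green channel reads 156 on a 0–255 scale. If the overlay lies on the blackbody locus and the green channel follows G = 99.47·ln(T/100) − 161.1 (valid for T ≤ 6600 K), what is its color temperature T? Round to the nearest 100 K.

ln t = (156 + 161.1) / 99.47 = 3.1879.
t = e^3.1879 = 24.237.
T = 100·t = 2424 K → 2400 K to the nearest 100 K.

2400 K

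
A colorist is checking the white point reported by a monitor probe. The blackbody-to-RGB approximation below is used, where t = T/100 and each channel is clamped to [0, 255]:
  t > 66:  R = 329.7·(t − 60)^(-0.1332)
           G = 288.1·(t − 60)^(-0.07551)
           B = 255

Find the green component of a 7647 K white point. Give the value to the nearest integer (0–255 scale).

t = 7647/100 = 76.47; the t > 66 branch applies.
G = 288.1·(76.47 − 60)^(-0.07551) = 288.1·16.47^(-0.07551) = 288.1·0.80933 = 233.169.
Rounded: 233.

233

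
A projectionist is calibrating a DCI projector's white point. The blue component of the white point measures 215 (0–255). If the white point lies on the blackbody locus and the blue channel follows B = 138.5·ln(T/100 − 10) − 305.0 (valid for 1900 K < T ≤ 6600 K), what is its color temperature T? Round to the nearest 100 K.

5300 K

ln(t − 10) = (215 + 305.0) / 138.5 = 3.7545.
t − 10 = e^3.7545 = 42.713, so t = 52.713.
T = 100·t = 5271 K → 5300 K to the nearest 100 K.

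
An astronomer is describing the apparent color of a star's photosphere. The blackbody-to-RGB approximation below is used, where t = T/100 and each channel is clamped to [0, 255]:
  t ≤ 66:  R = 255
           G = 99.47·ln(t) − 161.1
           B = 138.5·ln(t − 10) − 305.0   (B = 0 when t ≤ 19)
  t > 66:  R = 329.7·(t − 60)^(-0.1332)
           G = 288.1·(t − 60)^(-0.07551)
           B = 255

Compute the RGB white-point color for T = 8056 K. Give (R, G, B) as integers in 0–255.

(220, 229, 255)

t = 8056/100 = 80.56; the t > 66 branch applies.
R = 329.7·(80.56 − 60)^(-0.1332) = 329.7·20.56^(-0.1332) = 329.7·0.66851 = 220.406.
G = 288.1·(80.56 − 60)^(-0.07551) = 288.1·20.56^(-0.07551) = 288.1·0.79589 = 229.296.
B = 255 by definition for t > 66.
Rounded: (220, 229, 255).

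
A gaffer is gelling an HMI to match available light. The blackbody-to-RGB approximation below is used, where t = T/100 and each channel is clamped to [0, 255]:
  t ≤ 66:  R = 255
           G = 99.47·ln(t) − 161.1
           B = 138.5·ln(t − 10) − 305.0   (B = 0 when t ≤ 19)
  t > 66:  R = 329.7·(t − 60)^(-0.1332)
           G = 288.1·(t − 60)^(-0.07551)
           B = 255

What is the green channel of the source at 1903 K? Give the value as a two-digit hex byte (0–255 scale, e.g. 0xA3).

t = 1903/100 = 19.03; the t ≤ 66 branch applies.
G = 99.47·ln 19.03 − 161.1 = 99.47·2.9460 − 161.1 = 131.940.
Rounded: 132; in hex, 0x84.

0x84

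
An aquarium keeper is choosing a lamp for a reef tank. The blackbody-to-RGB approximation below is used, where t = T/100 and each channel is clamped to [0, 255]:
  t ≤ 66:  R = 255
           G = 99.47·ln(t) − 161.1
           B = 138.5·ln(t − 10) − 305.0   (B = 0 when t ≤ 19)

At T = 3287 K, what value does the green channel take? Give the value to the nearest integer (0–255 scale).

t = 3287/100 = 32.87; the t ≤ 66 branch applies.
G = 99.47·ln 32.87 − 161.1 = 99.47·3.4926 − 161.1 = 186.305.
Rounded: 186.

186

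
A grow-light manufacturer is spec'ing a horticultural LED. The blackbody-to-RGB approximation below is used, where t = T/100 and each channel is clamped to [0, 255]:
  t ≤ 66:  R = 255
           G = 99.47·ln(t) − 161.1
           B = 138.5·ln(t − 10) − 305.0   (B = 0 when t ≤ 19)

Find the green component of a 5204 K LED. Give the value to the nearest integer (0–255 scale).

t = 5204/100 = 52.04; the t ≤ 66 branch applies.
G = 99.47·ln 52.04 − 161.1 = 99.47·3.9520 − 161.1 = 232.007.
Rounded: 232.

232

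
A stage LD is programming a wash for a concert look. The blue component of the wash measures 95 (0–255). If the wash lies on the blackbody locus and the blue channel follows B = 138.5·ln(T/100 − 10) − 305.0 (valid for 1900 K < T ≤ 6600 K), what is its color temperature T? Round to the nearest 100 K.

ln(t − 10) = (95 + 305.0) / 138.5 = 2.8881.
t − 10 = e^2.8881 = 17.959, so t = 27.959.
T = 100·t = 2796 K → 2800 K to the nearest 100 K.

2800 K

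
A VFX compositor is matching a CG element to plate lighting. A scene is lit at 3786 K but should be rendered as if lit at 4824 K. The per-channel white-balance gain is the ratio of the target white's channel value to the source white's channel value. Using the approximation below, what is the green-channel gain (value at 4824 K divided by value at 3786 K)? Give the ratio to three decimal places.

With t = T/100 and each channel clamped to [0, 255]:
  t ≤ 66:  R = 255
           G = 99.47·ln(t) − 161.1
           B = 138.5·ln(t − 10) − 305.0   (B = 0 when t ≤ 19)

At 3786 K (t = 37.86):
  G = 99.47·ln 37.86 − 161.1 = 99.47·3.6339 − 161.1 = 200.364.
At 4824 K (t = 48.24):
  G = 99.47·ln 48.24 − 161.1 = 99.47·3.8762 − 161.1 = 224.464.
Gain = 224.464 / 200.364 = 1.1203 → 1.120.

1.120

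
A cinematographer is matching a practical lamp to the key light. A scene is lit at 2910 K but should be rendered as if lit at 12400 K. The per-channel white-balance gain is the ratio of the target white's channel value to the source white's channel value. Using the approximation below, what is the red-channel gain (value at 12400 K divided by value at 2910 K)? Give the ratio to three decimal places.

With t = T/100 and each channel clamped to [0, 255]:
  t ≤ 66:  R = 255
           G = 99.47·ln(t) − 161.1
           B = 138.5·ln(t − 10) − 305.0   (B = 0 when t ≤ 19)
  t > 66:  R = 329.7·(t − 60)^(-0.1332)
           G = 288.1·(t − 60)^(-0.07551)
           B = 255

At 2910 K (t = 29.1):
  R = 255 by definition for t ≤ 66.
At 12400 K (t = 124):
  R = 329.7·(124 − 60)^(-0.1332) = 329.7·64^(-0.1332) = 329.7·0.57467 = 189.468.
Gain = 189.468 / 255.000 = 0.7430 → 0.743.

0.743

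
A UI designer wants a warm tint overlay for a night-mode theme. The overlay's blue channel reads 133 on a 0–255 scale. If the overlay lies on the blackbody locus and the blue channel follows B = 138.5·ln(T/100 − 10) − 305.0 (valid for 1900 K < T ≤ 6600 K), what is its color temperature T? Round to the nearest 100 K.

3400 K

ln(t − 10) = (133 + 305.0) / 138.5 = 3.1625.
t − 10 = e^3.1625 = 23.629, so t = 33.629.
T = 100·t = 3363 K → 3400 K to the nearest 100 K.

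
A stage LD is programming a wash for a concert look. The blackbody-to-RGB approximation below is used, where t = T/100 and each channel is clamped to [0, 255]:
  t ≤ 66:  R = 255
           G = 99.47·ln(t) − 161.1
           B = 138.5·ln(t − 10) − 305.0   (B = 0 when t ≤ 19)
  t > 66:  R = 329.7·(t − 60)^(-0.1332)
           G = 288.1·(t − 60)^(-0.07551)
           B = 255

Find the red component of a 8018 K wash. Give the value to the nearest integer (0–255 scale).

t = 8018/100 = 80.18; the t > 66 branch applies.
R = 329.7·(80.18 − 60)^(-0.1332) = 329.7·20.18^(-0.1332) = 329.7·0.67017 = 220.955.
Rounded: 221.

221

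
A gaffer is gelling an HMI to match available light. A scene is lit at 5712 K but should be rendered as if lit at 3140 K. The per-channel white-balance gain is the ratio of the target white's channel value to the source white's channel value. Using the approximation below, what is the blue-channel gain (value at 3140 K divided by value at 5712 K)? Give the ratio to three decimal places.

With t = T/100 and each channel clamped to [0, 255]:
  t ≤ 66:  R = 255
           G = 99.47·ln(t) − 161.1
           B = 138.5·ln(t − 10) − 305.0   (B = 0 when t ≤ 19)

At 5712 K (t = 57.12):
  B = 138.5·ln(57.12 − 10) − 305.0 = 138.5·ln 47.12 − 305.0 = 138.5·3.8527 − 305.0 = 228.599.
At 3140 K (t = 31.4):
  B = 138.5·ln(31.4 − 10) − 305.0 = 138.5·ln 21.4 − 305.0 = 138.5·3.0634 − 305.0 = 119.280.
Gain = 119.280 / 228.599 = 0.5218 → 0.522.

0.522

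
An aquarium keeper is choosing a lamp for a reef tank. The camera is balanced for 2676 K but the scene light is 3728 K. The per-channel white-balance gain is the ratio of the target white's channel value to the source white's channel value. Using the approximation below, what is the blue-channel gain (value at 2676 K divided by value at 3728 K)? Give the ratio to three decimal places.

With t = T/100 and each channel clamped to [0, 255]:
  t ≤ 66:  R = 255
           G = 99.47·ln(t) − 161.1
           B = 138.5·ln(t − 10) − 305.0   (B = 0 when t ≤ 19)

At 3728 K (t = 37.28):
  B = 138.5·ln(37.28 − 10) − 305.0 = 138.5·ln 27.28 − 305.0 = 138.5·3.3062 − 305.0 = 152.902.
At 2676 K (t = 26.76):
  B = 138.5·ln(26.76 − 10) − 305.0 = 138.5·ln 16.76 − 305.0 = 138.5·2.8190 − 305.0 = 85.431.
Gain = 85.431 / 152.902 = 0.5587 → 0.559.

0.559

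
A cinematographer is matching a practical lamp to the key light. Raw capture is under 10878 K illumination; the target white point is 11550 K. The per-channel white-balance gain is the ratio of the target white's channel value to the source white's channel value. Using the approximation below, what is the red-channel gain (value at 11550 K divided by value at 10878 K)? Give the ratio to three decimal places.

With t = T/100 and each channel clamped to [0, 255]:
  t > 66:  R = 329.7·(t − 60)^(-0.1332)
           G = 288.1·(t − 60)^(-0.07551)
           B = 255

At 10878 K (t = 108.78):
  R = 329.7·(108.78 − 60)^(-0.1332) = 329.7·48.78^(-0.1332) = 329.7·0.59584 = 196.447.
At 11550 K (t = 115.5):
  R = 329.7·(115.5 − 60)^(-0.1332) = 329.7·55.5^(-0.1332) = 329.7·0.58568 = 193.099.
Gain = 193.099 / 196.447 = 0.9830 → 0.983.

0.983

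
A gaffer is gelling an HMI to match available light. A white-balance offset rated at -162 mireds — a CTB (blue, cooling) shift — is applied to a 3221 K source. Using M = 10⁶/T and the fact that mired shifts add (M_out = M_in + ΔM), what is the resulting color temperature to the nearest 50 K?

M_in = 10⁶/3221 = 310.46 mireds.
M_out = 310.46 + (-162) = 148.46 mireds.
T_out = 10⁶/148.46 = 6735.7 K → 6750 K.

6750 K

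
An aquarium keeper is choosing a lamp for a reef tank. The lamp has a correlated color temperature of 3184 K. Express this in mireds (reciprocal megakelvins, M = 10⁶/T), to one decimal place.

314.1 mireds

M = 10⁶ / 3184 = 314.070 → 314.1 mireds.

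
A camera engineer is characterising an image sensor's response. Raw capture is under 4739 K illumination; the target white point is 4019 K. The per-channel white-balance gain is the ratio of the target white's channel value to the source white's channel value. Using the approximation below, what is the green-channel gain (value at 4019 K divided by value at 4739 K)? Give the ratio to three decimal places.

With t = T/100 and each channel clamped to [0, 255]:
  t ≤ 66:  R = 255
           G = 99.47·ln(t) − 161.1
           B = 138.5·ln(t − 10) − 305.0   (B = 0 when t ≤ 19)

0.926

At 4739 K (t = 47.39):
  G = 99.47·ln 47.39 − 161.1 = 99.47·3.8584 − 161.1 = 222.696.
At 4019 K (t = 40.19):
  G = 99.47·ln 40.19 − 161.1 = 99.47·3.6936 − 161.1 = 206.304.
Gain = 206.304 / 222.696 = 0.9264 → 0.926.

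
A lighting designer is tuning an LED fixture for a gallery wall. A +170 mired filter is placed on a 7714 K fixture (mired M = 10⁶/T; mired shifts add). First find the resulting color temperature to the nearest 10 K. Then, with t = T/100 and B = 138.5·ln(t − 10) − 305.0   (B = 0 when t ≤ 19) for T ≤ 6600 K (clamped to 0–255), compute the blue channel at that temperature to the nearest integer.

M_in = 10⁶/7714 = 129.63; M_out = 129.63 + (+170) = 299.63.
T_out = 10⁶/299.63 = 3337.4 K → 3340 K; t = 33.4.
B = 138.5·ln(33.4 − 10) − 305.0 = 138.5·ln 23.4 − 305.0 = 138.5·3.1527 − 305.0 = 131.654.
Rounded: 132.

132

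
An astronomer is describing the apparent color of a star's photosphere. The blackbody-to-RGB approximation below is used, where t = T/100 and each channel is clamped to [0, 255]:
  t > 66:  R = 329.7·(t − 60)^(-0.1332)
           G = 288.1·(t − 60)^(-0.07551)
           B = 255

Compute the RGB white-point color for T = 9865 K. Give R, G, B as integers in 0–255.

R=203, G=219, B=255

t = 9865/100 = 98.65; the t > 66 branch applies.
R = 329.7·(98.65 − 60)^(-0.1332) = 329.7·38.65^(-0.1332) = 329.7·0.61460 = 202.633.
G = 288.1·(98.65 − 60)^(-0.07551) = 288.1·38.65^(-0.07551) = 288.1·0.75885 = 218.624.
B = 255 by definition for t > 66.
Rounded: (203, 219, 255).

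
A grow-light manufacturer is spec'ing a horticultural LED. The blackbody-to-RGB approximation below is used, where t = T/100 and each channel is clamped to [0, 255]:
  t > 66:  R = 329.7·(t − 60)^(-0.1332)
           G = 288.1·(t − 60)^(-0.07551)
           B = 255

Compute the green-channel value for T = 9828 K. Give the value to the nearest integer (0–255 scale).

219

t = 9828/100 = 98.28; the t > 66 branch applies.
G = 288.1·(98.28 − 60)^(-0.07551) = 288.1·38.28^(-0.07551) = 288.1·0.75940 = 218.783.
Rounded: 219.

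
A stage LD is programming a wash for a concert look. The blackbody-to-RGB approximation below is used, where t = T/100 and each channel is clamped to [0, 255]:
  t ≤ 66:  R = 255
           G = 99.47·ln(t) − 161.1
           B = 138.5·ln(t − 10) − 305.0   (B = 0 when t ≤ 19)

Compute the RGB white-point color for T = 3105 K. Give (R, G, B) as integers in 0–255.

(255, 181, 117)

t = 3105/100 = 31.05; the t ≤ 66 branch applies.
R = 255 by definition for t ≤ 66.
G = 99.47·ln 31.05 − 161.1 = 99.47·3.4356 − 161.1 = 180.639.
B = 138.5·ln(31.05 − 10) − 305.0 = 138.5·ln 21.05 − 305.0 = 138.5·3.0469 − 305.0 = 116.996.
Rounded: (255, 181, 117).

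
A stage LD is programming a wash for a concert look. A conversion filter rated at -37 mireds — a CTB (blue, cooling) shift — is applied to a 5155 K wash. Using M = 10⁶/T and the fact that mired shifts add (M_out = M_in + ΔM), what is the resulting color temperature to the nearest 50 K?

M_in = 10⁶/5155 = 193.99 mireds.
M_out = 193.99 + (-37) = 156.99 mireds.
T_out = 10⁶/156.99 = 6370.0 K → 6350 K.

6350 K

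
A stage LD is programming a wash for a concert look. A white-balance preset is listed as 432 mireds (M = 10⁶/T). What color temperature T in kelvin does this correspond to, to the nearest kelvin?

2315 K

T = 10⁶ / 432 = 2314.81 K → 2315 K.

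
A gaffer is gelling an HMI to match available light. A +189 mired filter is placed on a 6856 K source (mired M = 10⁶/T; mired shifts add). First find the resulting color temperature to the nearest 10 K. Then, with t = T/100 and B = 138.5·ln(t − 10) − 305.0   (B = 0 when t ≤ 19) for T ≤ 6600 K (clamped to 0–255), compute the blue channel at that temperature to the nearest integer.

109

M_in = 10⁶/6856 = 145.86; M_out = 145.86 + (+189) = 334.86.
T_out = 10⁶/334.86 = 2986.3 K → 2990 K; t = 29.9.
B = 138.5·ln(29.9 − 10) − 305.0 = 138.5·ln 19.9 − 305.0 = 138.5·2.9907 − 305.0 = 109.215.
Rounded: 109.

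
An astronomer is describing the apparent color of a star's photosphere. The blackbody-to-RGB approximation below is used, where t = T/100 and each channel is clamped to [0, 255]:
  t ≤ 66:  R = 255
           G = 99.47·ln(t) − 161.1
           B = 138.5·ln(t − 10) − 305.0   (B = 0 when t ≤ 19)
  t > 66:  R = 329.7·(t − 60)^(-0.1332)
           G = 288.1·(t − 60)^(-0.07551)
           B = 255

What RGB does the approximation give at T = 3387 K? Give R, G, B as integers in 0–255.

R=255, G=189, B=134

t = 3387/100 = 33.87; the t ≤ 66 branch applies.
R = 255 by definition for t ≤ 66.
G = 99.47·ln 33.87 − 161.1 = 99.47·3.5225 − 161.1 = 189.286.
B = 138.5·ln(33.87 − 10) − 305.0 = 138.5·ln 23.87 − 305.0 = 138.5·3.1726 − 305.0 = 134.408.
Rounded: (255, 189, 134).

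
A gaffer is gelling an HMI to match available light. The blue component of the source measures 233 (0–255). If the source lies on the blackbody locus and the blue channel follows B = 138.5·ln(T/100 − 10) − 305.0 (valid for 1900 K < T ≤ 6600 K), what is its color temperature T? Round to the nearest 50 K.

5850 K

ln(t − 10) = (233 + 305.0) / 138.5 = 3.8845.
t − 10 = e^3.8845 = 48.641, so t = 58.641.
T = 100·t = 5864 K → 5850 K to the nearest 50 K.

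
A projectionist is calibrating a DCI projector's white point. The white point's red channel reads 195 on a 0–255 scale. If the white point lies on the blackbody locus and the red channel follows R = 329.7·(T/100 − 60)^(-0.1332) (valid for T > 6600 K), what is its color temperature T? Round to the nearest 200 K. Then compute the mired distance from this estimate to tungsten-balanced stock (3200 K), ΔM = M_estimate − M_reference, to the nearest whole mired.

-223 mireds

(t − 60)^(-0.1332) = 195/329.7 = 0.59145.
t − 60 = 0.59145^(1/-0.1332) = 0.59145^(-7.508) = 51.564, so t = 111.564.
T = 100·t = 11156 K → 11200 K to the nearest 200 K.
M_estimate = 10⁶/11200 = 89.29; M_reference = 10⁶/3200 = 312.50.
ΔM = 89.29 − 312.50 = -223.21 → -223 mireds.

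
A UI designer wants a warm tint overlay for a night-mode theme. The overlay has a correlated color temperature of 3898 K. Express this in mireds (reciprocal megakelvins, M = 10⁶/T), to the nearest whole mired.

M = 10⁶ / 3898 = 256.542 → 257 mireds.

257 mireds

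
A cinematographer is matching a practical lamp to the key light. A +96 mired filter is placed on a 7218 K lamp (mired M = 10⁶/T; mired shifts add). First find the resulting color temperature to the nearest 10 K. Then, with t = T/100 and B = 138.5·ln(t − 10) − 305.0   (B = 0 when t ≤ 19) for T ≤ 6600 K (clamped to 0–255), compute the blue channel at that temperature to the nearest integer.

178

M_in = 10⁶/7218 = 138.54; M_out = 138.54 + (+96) = 234.54.
T_out = 10⁶/234.54 = 4263.6 K → 4260 K; t = 42.6.
B = 138.5·ln(42.6 − 10) − 305.0 = 138.5·ln 32.6 − 305.0 = 138.5·3.4843 − 305.0 = 177.577.
Rounded: 178.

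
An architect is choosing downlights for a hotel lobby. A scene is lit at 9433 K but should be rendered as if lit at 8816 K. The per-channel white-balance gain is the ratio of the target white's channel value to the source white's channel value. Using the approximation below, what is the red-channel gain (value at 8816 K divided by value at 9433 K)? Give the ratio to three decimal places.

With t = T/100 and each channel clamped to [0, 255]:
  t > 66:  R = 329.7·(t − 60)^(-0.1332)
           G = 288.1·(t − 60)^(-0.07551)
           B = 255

1.027

At 9433 K (t = 94.33):
  R = 329.7·(94.33 − 60)^(-0.1332) = 329.7·34.33^(-0.1332) = 329.7·0.62438 = 205.858.
At 8816 K (t = 88.16):
  R = 329.7·(88.16 − 60)^(-0.1332) = 329.7·28.16^(-0.1332) = 329.7·0.64108 = 211.362.
Gain = 211.362 / 205.858 = 1.0267 → 1.027.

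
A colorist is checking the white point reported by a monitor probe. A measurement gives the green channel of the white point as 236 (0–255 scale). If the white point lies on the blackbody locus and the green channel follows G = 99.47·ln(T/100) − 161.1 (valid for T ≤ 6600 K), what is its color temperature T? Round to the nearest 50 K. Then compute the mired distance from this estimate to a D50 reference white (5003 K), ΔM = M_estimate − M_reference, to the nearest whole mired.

-15 mireds

ln t = (236 + 161.1) / 99.47 = 3.9922.
t = e^3.9922 = 54.172.
T = 100·t = 5417 K → 5400 K to the nearest 50 K.
M_estimate = 10⁶/5400 = 185.19; M_reference = 10⁶/5003 = 199.88.
ΔM = 185.19 − 199.88 = -14.69 → -15 mireds.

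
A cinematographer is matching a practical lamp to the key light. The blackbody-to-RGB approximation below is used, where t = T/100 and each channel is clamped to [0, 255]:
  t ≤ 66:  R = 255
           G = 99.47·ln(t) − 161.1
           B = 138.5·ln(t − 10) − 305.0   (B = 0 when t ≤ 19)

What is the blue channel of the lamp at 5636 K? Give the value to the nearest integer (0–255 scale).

226

t = 5636/100 = 56.36; the t ≤ 66 branch applies.
B = 138.5·ln(56.36 − 10) − 305.0 = 138.5·ln 46.36 − 305.0 = 138.5·3.8364 − 305.0 = 226.347.
Rounded: 226.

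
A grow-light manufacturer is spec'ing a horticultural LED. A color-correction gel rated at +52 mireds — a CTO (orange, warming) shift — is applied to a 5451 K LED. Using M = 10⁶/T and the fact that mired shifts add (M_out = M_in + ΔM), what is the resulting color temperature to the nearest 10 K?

M_in = 10⁶/5451 = 183.45 mireds.
M_out = 183.45 + (+52) = 235.45 mireds.
T_out = 10⁶/235.45 = 4247.1 K → 4250 K.

4250 K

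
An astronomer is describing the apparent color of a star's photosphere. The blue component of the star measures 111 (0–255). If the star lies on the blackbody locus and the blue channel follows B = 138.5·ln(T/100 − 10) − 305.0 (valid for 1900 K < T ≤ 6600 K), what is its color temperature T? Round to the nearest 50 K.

ln(t − 10) = (111 + 305.0) / 138.5 = 3.0036.
t − 10 = e^3.0036 = 20.158, so t = 30.158.
T = 100·t = 3016 K → 3000 K to the nearest 50 K.

3000 K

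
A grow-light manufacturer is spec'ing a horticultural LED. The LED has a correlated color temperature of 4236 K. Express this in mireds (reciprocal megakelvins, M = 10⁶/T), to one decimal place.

236.1 mireds

M = 10⁶ / 4236 = 236.072 → 236.1 mireds.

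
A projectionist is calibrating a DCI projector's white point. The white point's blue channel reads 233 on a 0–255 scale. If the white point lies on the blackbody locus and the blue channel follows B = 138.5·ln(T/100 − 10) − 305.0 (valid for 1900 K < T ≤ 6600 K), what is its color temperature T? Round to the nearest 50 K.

5850 K

ln(t − 10) = (233 + 305.0) / 138.5 = 3.8845.
t − 10 = e^3.8845 = 48.641, so t = 58.641.
T = 100·t = 5864 K → 5850 K to the nearest 50 K.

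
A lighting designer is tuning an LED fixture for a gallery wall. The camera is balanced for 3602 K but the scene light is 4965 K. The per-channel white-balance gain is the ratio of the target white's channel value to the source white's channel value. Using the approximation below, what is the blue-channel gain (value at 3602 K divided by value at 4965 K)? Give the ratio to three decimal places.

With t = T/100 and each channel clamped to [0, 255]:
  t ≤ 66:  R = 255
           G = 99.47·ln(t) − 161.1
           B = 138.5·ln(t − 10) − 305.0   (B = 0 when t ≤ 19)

0.715

At 4965 K (t = 49.65):
  B = 138.5·ln(49.65 − 10) − 305.0 = 138.5·ln 39.65 − 305.0 = 138.5·3.6801 − 305.0 = 204.693.
At 3602 K (t = 36.02):
  B = 138.5·ln(36.02 − 10) − 305.0 = 138.5·ln 26.02 − 305.0 = 138.5·3.2589 − 305.0 = 146.353.
Gain = 146.353 / 204.693 = 0.7150 → 0.715.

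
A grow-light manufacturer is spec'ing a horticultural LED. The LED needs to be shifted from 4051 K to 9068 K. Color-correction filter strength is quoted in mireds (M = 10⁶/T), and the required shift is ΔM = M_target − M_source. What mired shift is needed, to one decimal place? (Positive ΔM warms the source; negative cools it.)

M_source = 10⁶/4051 = 246.853; M_target = 10⁶/9068 = 110.278.
ΔM = 110.278 − 246.853 = -136.575 → -136.6 mireds, a cooling shift.

-136.6 mireds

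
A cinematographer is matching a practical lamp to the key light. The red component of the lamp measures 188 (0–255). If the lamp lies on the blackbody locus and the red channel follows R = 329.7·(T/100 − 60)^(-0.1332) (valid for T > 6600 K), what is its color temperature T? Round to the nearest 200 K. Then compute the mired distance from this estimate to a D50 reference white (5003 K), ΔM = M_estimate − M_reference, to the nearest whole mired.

(t − 60)^(-0.1332) = 188/329.7 = 0.57022.
t − 60 = 0.57022^(1/-0.1332) = 0.57022^(-7.508) = 67.848, so t = 127.848.
T = 100·t = 12785 K → 12800 K to the nearest 200 K.
M_estimate = 10⁶/12800 = 78.12; M_reference = 10⁶/5003 = 199.88.
ΔM = 78.12 − 199.88 = -121.76 → -122 mireds.

-122 mireds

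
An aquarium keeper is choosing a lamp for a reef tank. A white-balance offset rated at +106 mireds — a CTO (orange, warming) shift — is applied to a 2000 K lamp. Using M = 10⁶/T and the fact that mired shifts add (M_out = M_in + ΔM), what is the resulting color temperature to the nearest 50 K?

M_in = 10⁶/2000 = 500.00 mireds.
M_out = 500.00 + (+106) = 606.00 mireds.
T_out = 10⁶/606.00 = 1650.2 K → 1650 K.

1650 K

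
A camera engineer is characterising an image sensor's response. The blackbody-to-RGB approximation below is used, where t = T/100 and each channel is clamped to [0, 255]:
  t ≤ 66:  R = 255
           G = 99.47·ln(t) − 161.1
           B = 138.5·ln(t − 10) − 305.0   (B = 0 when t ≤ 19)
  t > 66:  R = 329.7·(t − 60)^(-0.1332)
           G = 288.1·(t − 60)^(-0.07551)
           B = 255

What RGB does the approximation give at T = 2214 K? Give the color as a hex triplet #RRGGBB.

#FF9329

t = 2214/100 = 22.14; the t ≤ 66 branch applies.
R = 255 by definition for t ≤ 66.
G = 99.47·ln 22.14 − 161.1 = 99.47·3.0974 − 161.1 = 146.997.
B = 138.5·ln(22.14 − 10) − 305.0 = 138.5·ln 12.14 − 305.0 = 138.5·2.4965 − 305.0 = 40.766.
Rounded: (255, 147, 41).
In hex: #FF9329.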